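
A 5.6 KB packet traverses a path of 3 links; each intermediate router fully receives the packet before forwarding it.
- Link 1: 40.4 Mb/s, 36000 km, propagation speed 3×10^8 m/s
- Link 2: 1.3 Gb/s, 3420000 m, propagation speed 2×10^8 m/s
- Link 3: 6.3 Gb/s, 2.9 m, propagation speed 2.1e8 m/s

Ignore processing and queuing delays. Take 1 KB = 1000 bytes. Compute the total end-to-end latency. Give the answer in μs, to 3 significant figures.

138000 μs

L = 44800 bits.
Transmission delays (L/R per hop): 1108.91, 34.4615, 7.11111 μs; sum = 1150.48 μs.
Propagation delays (d/s per hop): 120000, 17100, 0.0138095 μs; sum = 137100 μs.
End-to-end = 138000 μs.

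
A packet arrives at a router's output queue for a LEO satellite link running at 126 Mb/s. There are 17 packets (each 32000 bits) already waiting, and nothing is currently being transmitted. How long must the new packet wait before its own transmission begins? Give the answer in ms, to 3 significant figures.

Each queued packet: L/R = 32000/126000000 = 0.253968 ms.
17 queued → 4.31746 ms.
Queuing delay = 4.32 ms.

4.32 ms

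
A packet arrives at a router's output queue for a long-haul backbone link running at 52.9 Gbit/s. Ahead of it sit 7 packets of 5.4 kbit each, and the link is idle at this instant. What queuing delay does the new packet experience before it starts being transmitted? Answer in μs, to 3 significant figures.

Each queued packet: L/R = 5400/52900000000 = 0.102079 μs.
7 queued → 0.714556 μs.
Queuing delay = 0.715 μs.

0.715 μs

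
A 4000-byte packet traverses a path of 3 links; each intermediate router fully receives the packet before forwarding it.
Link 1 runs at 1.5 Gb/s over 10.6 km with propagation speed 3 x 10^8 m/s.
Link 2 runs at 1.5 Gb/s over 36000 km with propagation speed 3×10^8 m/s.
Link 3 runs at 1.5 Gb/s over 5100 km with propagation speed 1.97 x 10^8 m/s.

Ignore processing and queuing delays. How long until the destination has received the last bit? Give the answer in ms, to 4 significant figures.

L = 4000 × 8 = 32000 bits.
Transmission delay per hop = L/R = 32000/1500000000 = 0.0213333 ms; 3 hops → 0.064 ms.
Propagation delays (d/s per hop): 0.0353333, 120, 25.8883 ms; sum = 145.924 ms.
End-to-end = 146.0 ms.

146.0 ms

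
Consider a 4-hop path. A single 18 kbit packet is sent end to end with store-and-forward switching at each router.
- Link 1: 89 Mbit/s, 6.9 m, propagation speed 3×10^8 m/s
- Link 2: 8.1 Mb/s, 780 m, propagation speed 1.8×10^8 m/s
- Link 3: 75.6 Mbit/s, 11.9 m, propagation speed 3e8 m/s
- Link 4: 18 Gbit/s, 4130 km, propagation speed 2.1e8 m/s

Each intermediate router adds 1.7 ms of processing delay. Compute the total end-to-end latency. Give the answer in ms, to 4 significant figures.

L = 18000 bits.
Transmission delays (L/R per hop): 0.202247, 2.22222, 0.238095, 0.001 ms; sum = 2.66356 ms.
Propagation delays (d/s per hop): 2.3e-05, 0.00433333, 3.96667e-05, 19.6667 ms; sum = 19.6711 ms.
Processing at 3 router(s): 3 × 1.7 ms = 5.1 ms.
End-to-end = 27.43 ms.

27.43 ms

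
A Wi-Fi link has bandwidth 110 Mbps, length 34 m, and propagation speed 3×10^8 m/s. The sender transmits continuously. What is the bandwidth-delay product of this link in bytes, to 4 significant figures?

Propagation delay = 34 / 300000000 = 1.13333e-07 s.
BDP = R × t_prop = 110000000 × 1.13333e-07 = 12.4667 bits.
In bytes: 12.4667/8 = 1.558 bytes.

1.558 bytes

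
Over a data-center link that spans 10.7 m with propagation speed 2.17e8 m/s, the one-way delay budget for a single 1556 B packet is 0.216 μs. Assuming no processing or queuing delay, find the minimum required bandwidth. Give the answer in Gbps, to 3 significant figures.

L = 12448 bits.
Propagation delay = 10.7 / 217000000 = 0.0493088 μs.
Transmission budget = 0.216 − 0.0493088 = 0.166691 μs.
R ≥ L / t_tx = 12448 bits / 1.66691e-07 s = 74.7 Gbps.

74.7 Gbps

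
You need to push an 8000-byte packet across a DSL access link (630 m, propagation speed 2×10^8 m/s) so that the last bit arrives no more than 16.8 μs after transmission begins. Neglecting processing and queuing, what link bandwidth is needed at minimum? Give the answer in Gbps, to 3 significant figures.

L = 64000 bits.
Propagation delay = 630 / 200000000 = 3.15 μs.
Transmission budget = 16.8 − 3.15 = 13.65 μs.
R ≥ L / t_tx = 64000 bits / 1.365e-05 s = 4.69 Gbps.

4.69 Gbps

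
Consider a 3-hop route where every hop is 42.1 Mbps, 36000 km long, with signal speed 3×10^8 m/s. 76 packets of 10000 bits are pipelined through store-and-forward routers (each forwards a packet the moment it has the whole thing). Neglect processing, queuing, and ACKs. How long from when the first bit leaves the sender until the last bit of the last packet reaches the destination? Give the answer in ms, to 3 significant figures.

379 ms

Per-hop transmission t_tx = L/R = 10000/42100000 = 0.23753 ms.
Per-hop propagation t_prop = 36000000/300000000 = 120 ms.
Pipeline fill: first packet needs 3·t_tx to clear all hops; remaining 75 packets each add one t_tx.
Total = (3+76-1)·t_tx + 3·t_prop = 78·0.23753 + 3·120 = 379 ms.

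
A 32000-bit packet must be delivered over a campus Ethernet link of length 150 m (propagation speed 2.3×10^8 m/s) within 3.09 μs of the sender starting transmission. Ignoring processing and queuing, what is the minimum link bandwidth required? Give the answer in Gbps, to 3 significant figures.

Propagation delay = 150 / 2.3e+08 = 0.652174 μs.
Transmission budget = 3.09 − 0.652174 = 2.43783 μs.
R ≥ L / t_tx = 32000 bits / 2.43783e-06 s = 13.1 Gbps.

13.1 Gbps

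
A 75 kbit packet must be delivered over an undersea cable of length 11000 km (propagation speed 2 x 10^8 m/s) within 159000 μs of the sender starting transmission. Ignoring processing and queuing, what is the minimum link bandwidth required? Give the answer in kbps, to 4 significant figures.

721.2 kbps

Propagation delay = 11000000 / 200000000 = 55000 μs.
Transmission budget = 159000 − 55000 = 104000 μs.
R ≥ L / t_tx = 75000 bits / 0.104 s = 721.2 kbps.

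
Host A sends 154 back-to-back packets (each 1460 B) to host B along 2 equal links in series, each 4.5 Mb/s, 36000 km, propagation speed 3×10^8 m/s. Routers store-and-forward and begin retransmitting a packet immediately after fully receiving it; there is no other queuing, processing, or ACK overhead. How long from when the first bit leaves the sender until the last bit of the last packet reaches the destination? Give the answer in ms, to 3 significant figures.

642 ms

Per-hop transmission t_tx = L/R = 11680/4500000 = 2.59556 ms.
Per-hop propagation t_prop = 36000000/300000000 = 120 ms.
Pipeline fill: first packet needs 2·t_tx to clear all hops; remaining 153 packets each add one t_tx.
Total = (2+154-1)·t_tx + 2·t_prop = 155·2.59556 + 2·120 = 642 ms.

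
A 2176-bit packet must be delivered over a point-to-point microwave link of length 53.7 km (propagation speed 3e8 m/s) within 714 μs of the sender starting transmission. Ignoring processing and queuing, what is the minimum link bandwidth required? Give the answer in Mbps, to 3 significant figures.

4.07 Mbps

Propagation delay = 53700 / 300000000 = 179 μs.
Transmission budget = 714 − 179 = 535 μs.
R ≥ L / t_tx = 2176 bits / 0.000535 s = 4.07 Mbps.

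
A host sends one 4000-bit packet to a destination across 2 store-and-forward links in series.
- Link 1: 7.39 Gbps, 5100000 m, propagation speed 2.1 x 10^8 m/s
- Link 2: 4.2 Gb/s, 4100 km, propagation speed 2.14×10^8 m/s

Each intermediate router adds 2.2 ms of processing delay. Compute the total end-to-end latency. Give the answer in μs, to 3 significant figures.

45600 μs

Transmission delays (L/R per hop): 0.541272, 0.952381 μs; sum = 1.49365 μs.
Propagation delays (d/s per hop): 24285.7, 19158.9 μs; sum = 43444.6 μs.
Processing at 1 router(s): 1 × 2.2 ms = 2200 μs.
End-to-end = 45600 μs.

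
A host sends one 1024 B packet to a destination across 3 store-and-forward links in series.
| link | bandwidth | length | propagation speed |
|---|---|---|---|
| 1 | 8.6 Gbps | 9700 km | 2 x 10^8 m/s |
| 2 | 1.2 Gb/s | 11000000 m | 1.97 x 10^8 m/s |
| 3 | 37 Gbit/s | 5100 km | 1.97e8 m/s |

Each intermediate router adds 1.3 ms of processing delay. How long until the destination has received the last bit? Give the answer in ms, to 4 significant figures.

132.8 ms

L = 1024 × 8 = 8192 bits.
Transmission delays (L/R per hop): 0.000952558, 0.00682667, 0.000221405 ms; sum = 0.00800063 ms.
Propagation delays (d/s per hop): 48.5, 55.8376, 25.8883 ms; sum = 130.226 ms.
Processing at 2 router(s): 2 × 1.3 ms = 2.6 ms.
End-to-end = 132.8 ms.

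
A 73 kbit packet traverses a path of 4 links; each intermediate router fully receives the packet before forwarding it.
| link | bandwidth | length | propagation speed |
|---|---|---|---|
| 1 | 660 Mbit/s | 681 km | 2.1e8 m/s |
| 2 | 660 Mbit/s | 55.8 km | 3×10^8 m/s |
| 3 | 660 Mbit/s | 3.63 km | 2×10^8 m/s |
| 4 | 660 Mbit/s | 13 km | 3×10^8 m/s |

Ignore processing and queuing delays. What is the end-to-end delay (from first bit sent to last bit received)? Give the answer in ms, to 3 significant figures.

L = 73000 bits.
Transmission delay per hop = L/R = 73000/660000000 = 0.110606 ms; 4 hops → 0.442424 ms.
Propagation delays (d/s per hop): 3.24286, 0.186, 0.01815, 0.0433333 ms; sum = 3.49034 ms.
End-to-end = 3.93 ms.

3.93 ms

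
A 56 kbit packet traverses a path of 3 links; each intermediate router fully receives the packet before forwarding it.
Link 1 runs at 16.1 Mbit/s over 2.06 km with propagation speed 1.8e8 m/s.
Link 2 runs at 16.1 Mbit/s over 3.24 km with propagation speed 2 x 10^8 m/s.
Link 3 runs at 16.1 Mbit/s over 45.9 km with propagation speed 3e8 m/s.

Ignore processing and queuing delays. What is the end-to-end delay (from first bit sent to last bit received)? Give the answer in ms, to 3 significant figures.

10.6 ms

L = 56000 bits.
Transmission delay per hop = L/R = 56000/1.61e+07 = 3.47826 ms; 3 hops → 10.4348 ms.
Propagation delays (d/s per hop): 0.0114444, 0.0162, 0.153 ms; sum = 0.180644 ms.
End-to-end = 10.6 ms.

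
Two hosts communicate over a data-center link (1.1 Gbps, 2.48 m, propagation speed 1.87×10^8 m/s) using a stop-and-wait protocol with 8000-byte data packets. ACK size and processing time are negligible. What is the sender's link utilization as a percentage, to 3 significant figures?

t_tx = L/R = 64000/1100000000 = 5.81818e-05 s.
t_prop = 2.48/187000000 = 1.3262e-08 s; RTT = 2.65241e-08 s.
Cycle = t_tx + RTT = 5.82083e-05 s.
Utilization = t_tx / cycle = 5.81818e-05/5.82083e-05 = 100 %.

100 %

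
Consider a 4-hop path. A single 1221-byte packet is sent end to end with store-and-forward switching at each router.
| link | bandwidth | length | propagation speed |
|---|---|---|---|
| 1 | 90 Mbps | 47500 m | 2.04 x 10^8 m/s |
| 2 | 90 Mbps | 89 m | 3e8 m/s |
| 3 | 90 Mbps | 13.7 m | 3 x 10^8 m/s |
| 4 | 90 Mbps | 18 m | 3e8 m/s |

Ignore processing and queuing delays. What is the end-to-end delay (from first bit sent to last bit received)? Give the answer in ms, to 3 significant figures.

L = 1221 × 8 = 9768 bits.
Transmission delay per hop = L/R = 9768/90000000 = 0.108533 ms; 4 hops → 0.434133 ms.
Propagation delays (d/s per hop): 0.232843, 0.000296667, 4.56667e-05, 6e-05 ms; sum = 0.233245 ms.
End-to-end = 0.667 ms.

0.667 ms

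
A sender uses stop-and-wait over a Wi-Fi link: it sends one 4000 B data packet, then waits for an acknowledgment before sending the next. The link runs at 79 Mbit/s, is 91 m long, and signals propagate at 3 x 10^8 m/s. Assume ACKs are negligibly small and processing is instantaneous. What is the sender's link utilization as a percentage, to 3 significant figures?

99.9 %

t_tx = L/R = 32000/79000000 = 0.000405063 s.
t_prop = 91/300000000 = 3.03333e-07 s; RTT = 6.06667e-07 s.
Cycle = t_tx + RTT = 0.00040567 s.
Utilization = t_tx / cycle = 0.000405063/0.00040567 = 99.9 %.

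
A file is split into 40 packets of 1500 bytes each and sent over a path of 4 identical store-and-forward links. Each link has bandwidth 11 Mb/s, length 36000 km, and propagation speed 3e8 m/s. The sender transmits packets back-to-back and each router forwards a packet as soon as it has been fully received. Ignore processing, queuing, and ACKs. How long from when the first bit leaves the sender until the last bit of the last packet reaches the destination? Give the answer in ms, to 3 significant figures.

Per-hop transmission t_tx = L/R = 12000/11000000 = 1.09091 ms.
Per-hop propagation t_prop = 36000000/300000000 = 120 ms.
Pipeline fill: first packet needs 4·t_tx to clear all hops; remaining 39 packets each add one t_tx.
Total = (4+40-1)·t_tx + 4·t_prop = 43·1.09091 + 4·120 = 527 ms.

527 ms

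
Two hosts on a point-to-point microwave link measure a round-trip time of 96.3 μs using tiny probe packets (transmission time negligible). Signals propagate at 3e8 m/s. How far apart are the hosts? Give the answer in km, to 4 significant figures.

14.45 km

One-way propagation = RTT/2 = 48.15 μs.
d = s × t = 300000000 × 4.815e-05 = 14.45 km.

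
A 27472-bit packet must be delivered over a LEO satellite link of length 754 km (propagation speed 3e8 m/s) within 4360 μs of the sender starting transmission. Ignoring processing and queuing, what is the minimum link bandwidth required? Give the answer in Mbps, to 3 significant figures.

Propagation delay = 754000 / 300000000 = 2513.33 μs.
Transmission budget = 4360 − 2513.33 = 1846.67 μs.
R ≥ L / t_tx = 27472 bits / 0.00184667 s = 14.9 Mbps.

14.9 Mbps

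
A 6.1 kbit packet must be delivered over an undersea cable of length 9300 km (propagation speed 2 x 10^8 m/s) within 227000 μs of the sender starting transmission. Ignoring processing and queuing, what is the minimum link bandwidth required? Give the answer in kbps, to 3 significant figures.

Propagation delay = 9300000 / 200000000 = 46500 μs.
Transmission budget = 227000 − 46500 = 180500 μs.
R ≥ L / t_tx = 6100 bits / 0.1805 s = 33.8 kbps.

33.8 kbps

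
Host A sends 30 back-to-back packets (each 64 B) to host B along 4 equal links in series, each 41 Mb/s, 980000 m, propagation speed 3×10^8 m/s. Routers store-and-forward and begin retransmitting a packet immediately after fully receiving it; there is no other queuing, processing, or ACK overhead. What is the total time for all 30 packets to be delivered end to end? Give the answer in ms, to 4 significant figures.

13.48 ms

Per-hop transmission t_tx = L/R = 512/41000000 = 0.0124878 ms.
Per-hop propagation t_prop = 980000/300000000 = 3.26667 ms.
Pipeline fill: first packet needs 4·t_tx to clear all hops; remaining 29 packets each add one t_tx.
Total = (4+30-1)·t_tx + 4·t_prop = 33·0.0124878 + 4·3.26667 = 13.48 ms.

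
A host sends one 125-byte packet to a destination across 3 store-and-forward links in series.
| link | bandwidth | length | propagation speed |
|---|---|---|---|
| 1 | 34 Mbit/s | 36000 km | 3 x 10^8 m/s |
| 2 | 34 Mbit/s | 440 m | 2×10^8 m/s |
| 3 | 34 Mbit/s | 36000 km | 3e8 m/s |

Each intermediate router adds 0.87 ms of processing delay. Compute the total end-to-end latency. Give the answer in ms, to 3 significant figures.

L = 125 × 8 = 1000 bits.
Transmission delay per hop = L/R = 1000/34000000 = 0.0294118 ms; 3 hops → 0.0882353 ms.
Propagation delays (d/s per hop): 120, 0.0022, 120 ms; sum = 240.002 ms.
Processing at 2 router(s): 2 × 0.87 ms = 1.74 ms.
End-to-end = 242 ms.

242 ms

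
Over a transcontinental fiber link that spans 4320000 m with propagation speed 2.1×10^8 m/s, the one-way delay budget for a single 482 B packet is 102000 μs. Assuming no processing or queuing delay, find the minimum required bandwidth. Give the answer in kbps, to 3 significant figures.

L = 3856 bits.
Propagation delay = 4320000 / 210000000 = 20571.4 μs.
Transmission budget = 102000 − 20571.4 = 81428.6 μs.
R ≥ L / t_tx = 3856 bits / 0.0814286 s = 47.4 kbps.

47.4 kbps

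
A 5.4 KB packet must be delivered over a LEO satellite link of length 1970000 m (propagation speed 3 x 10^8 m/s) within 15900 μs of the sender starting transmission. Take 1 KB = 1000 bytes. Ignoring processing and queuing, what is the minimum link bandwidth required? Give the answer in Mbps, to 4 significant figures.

4.629 Mbps

L = 43200 bits.
Propagation delay = 1970000 / 300000000 = 6566.67 μs.
Transmission budget = 15900 − 6566.67 = 9333.33 μs.
R ≥ L / t_tx = 43200 bits / 0.00933333 s = 4.629 Mbps.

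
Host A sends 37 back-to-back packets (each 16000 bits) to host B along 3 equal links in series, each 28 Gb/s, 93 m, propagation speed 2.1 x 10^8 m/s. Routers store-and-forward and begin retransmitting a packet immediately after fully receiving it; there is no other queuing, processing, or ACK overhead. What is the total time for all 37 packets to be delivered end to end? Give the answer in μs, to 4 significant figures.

23.61 μs

Per-hop transmission t_tx = L/R = 16000/28000000000 = 0.571429 μs.
Per-hop propagation t_prop = 93/210000000 = 0.442857 μs.
Pipeline fill: first packet needs 3·t_tx to clear all hops; remaining 36 packets each add one t_tx.
Total = (3+37-1)·t_tx + 3·t_prop = 39·0.571429 + 3·0.442857 = 23.61 μs.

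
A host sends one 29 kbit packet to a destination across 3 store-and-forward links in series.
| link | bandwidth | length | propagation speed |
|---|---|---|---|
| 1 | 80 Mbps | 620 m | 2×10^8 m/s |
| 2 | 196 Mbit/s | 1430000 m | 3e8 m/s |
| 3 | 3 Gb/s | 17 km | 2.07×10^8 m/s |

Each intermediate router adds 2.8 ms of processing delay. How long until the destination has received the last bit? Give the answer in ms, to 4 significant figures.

L = 29000 bits.
Transmission delays (L/R per hop): 0.3625, 0.147959, 0.00966667 ms; sum = 0.520126 ms.
Propagation delays (d/s per hop): 0.0031, 4.76667, 0.0821256 ms; sum = 4.85189 ms.
Processing at 2 router(s): 2 × 2.8 ms = 5.6 ms.
End-to-end = 10.97 ms.

10.97 ms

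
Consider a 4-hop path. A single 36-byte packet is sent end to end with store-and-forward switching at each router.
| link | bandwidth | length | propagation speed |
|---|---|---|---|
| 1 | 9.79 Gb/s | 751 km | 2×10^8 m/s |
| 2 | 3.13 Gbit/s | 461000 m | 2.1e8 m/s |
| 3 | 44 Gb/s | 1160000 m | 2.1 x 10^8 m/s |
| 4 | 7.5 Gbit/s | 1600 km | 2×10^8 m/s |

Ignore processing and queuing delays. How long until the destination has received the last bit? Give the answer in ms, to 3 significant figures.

L = 36 × 8 = 288 bits.
Transmission delays (L/R per hop): 2.94178e-05, 9.20128e-05, 6.54545e-06, 3.84e-05 ms; sum = 0.000166376 ms.
Propagation delays (d/s per hop): 3.755, 2.19524, 5.52381, 8 ms; sum = 19.474 ms.
End-to-end = 19.5 ms.

19.5 ms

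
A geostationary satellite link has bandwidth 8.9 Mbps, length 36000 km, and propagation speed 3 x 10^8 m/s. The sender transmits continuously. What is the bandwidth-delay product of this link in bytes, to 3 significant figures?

Propagation delay = 36000000 / 300000000 = 0.12 s.
BDP = R × t_prop = 8900000 × 0.12 = 1068000 bits.
In bytes: 1068000/8 = 134000 bytes.

134000 bytes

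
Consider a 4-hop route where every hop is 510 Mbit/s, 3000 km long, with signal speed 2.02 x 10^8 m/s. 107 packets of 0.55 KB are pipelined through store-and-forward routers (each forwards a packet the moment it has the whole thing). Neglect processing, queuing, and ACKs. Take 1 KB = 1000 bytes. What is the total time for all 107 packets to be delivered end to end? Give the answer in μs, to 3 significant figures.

60400 μs

Per-hop transmission t_tx = L/R = 4400/510000000 = 8.62745 μs.
Per-hop propagation t_prop = 3000000/202000000 = 14851.5 μs.
Pipeline fill: first packet needs 4·t_tx to clear all hops; remaining 106 packets each add one t_tx.
Total = (4+107-1)·t_tx + 4·t_prop = 110·8.62745 + 4·14851.5 = 60400 μs.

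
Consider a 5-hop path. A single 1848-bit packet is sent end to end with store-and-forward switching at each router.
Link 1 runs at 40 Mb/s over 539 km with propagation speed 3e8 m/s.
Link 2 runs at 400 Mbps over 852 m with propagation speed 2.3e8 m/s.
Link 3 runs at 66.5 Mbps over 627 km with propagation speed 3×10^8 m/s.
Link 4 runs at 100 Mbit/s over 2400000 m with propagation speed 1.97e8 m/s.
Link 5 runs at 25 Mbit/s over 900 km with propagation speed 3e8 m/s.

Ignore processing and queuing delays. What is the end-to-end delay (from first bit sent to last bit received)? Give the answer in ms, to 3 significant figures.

Transmission delays (L/R per hop): 0.0462, 0.00462, 0.0277895, 0.01848, 0.07392 ms; sum = 0.171009 ms.
Propagation delays (d/s per hop): 1.79667, 0.00370435, 2.09, 12.1827, 3 ms; sum = 19.0731 ms.
End-to-end = 19.2 ms.

19.2 ms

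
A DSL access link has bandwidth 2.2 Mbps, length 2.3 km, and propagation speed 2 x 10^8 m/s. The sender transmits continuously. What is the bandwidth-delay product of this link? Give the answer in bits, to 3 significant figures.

25.3 bits

Propagation delay = 2300 / 200000000 = 1.15e-05 s.
BDP = R × t_prop = 2200000 × 1.15e-05 = 25.3 bits.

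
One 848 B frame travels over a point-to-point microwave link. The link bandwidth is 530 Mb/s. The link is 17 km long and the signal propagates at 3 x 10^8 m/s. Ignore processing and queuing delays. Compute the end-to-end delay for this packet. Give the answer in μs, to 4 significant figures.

69.47 μs

L = 848 × 8 = 6784 bits.
Transmission delay = L/R = 6784 / 530000000 = 12.8 μs.
Propagation delay = d/s = 17000 m / 300000000 m/s = 56.6667 μs.
Total = 69.47 μs.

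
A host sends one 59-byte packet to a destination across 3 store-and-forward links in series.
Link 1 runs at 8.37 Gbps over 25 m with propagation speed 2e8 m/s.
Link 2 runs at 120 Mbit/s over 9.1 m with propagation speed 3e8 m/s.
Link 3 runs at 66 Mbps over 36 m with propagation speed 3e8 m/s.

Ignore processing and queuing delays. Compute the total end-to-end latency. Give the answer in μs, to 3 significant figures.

L = 59 × 8 = 472 bits.
Transmission delays (L/R per hop): 0.0563919, 3.93333, 7.15152 μs; sum = 11.1412 μs.
Propagation delays (d/s per hop): 0.125, 0.0303333, 0.12 μs; sum = 0.275333 μs.
End-to-end = 11.4 μs.

11.4 μs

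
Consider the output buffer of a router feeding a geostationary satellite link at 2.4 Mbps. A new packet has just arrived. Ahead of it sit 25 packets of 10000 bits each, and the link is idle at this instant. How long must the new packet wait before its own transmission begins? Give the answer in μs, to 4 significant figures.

Each queued packet: L/R = 10000/2400000 = 4166.67 μs.
25 queued → 104167 μs.
Queuing delay = 104200 μs.

104200 μs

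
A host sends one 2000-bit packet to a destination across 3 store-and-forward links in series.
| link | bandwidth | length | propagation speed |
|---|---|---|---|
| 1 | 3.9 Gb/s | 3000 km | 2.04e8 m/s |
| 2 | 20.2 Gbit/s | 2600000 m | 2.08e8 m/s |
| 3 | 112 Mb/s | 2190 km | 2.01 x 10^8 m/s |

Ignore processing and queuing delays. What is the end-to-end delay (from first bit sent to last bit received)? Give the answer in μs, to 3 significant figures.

38100 μs

Transmission delays (L/R per hop): 0.512821, 0.0990099, 17.8571 μs; sum = 18.469 μs.
Propagation delays (d/s per hop): 14705.9, 12500, 10895.5 μs; sum = 38101.4 μs.
End-to-end = 38100 μs.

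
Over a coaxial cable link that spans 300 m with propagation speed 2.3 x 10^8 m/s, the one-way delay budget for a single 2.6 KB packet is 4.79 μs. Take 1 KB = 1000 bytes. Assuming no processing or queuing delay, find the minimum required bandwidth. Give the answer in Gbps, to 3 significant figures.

5.97 Gbps

L = 20800 bits.
Propagation delay = 300 / 2.3e+08 = 1.30435 μs.
Transmission budget = 4.79 − 1.30435 = 3.48565 μs.
R ≥ L / t_tx = 20800 bits / 3.48565e-06 s = 5.97 Gbps.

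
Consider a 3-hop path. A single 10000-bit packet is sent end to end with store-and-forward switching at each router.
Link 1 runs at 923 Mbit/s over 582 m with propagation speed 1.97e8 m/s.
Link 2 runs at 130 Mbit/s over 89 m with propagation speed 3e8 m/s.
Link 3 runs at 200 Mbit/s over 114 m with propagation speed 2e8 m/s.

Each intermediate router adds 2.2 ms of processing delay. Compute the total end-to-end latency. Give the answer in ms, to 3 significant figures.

4.54 ms

Transmission delays (L/R per hop): 0.0108342, 0.0769231, 0.05 ms; sum = 0.137757 ms.
Propagation delays (d/s per hop): 0.00295431, 0.000296667, 0.00057 ms; sum = 0.00382098 ms.
Processing at 2 router(s): 2 × 2.2 ms = 4.4 ms.
End-to-end = 4.54 ms.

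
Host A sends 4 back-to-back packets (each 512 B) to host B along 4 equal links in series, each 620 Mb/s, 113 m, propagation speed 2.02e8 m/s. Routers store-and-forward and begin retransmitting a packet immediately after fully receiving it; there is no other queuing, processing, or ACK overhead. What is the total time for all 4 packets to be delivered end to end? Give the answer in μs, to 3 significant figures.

Per-hop transmission t_tx = L/R = 4096/620000000 = 6.60645 μs.
Per-hop propagation t_prop = 113/202000000 = 0.559406 μs.
Pipeline fill: first packet needs 4·t_tx to clear all hops; remaining 3 packets each add one t_tx.
Total = (4+4-1)·t_tx + 4·t_prop = 7·6.60645 + 4·0.559406 = 48.5 μs.

48.5 μs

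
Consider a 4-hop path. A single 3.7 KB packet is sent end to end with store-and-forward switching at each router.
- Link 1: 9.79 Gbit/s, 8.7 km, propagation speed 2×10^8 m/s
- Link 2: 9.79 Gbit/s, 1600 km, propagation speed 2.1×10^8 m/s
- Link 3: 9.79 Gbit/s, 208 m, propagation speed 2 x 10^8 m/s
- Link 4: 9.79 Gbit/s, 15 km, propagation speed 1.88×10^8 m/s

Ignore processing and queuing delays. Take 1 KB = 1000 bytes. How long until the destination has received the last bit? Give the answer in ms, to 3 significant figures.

7.76 ms

L = 29600 bits.
Transmission delay per hop = L/R = 29600/9790000000 = 0.00302349 ms; 4 hops → 0.012094 ms.
Propagation delays (d/s per hop): 0.0435, 7.61905, 0.00104, 0.0797872 ms; sum = 7.74337 ms.
End-to-end = 7.76 ms.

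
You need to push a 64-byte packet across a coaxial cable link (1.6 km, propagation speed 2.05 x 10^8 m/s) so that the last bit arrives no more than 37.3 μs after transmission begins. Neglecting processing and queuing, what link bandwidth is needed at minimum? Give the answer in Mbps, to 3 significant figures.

L = 512 bits.
Propagation delay = 1600 / 2.05e+08 = 7.80488 μs.
Transmission budget = 37.3 − 7.80488 = 29.4951 μs.
R ≥ L / t_tx = 512 bits / 2.94951e-05 s = 17.4 Mbps.

17.4 Mbps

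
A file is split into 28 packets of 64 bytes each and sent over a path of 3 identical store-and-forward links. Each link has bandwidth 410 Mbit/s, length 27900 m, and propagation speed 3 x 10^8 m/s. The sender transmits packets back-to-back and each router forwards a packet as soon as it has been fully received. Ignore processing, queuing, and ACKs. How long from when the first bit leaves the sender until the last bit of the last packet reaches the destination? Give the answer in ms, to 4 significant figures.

Per-hop transmission t_tx = L/R = 512/410000000 = 0.00124878 ms.
Per-hop propagation t_prop = 27900/300000000 = 0.093 ms.
Pipeline fill: first packet needs 3·t_tx to clear all hops; remaining 27 packets each add one t_tx.
Total = (3+28-1)·t_tx + 3·t_prop = 30·0.00124878 + 3·0.093 = 0.3165 ms.

0.3165 ms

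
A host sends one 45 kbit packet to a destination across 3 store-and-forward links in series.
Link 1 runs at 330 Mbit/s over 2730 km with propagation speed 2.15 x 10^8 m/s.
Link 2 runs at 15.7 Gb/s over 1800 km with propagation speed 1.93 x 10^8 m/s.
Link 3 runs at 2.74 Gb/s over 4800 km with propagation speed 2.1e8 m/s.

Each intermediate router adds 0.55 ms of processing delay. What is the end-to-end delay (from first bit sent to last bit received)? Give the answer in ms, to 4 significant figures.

46.14 ms

L = 45000 bits.
Transmission delays (L/R per hop): 0.136364, 0.00286624, 0.0164234 ms; sum = 0.155653 ms.
Propagation delays (d/s per hop): 12.6977, 9.32642, 22.8571 ms; sum = 44.8812 ms.
Processing at 2 router(s): 2 × 0.55 ms = 1.1 ms.
End-to-end = 46.14 ms.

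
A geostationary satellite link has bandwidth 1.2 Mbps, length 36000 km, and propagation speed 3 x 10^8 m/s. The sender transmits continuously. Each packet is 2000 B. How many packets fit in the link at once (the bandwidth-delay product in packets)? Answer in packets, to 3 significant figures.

Propagation delay = 36000000 / 300000000 = 0.12 s.
BDP = R × t_prop = 1200000 × 0.12 = 144000 bits.
In packets of 16000 bits: 9.00 packets.

9.00 packets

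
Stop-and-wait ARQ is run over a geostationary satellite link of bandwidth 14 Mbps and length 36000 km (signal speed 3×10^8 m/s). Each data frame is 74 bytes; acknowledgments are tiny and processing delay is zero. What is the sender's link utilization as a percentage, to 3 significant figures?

t_tx = L/R = 592/14000000 = 4.22857e-05 s.
t_prop = 36000000/300000000 = 0.12 s; RTT = 0.24 s.
Cycle = t_tx + RTT = 0.240042 s.
Utilization = t_tx / cycle = 4.22857e-05/0.240042 = 0.0176 %.

0.0176 %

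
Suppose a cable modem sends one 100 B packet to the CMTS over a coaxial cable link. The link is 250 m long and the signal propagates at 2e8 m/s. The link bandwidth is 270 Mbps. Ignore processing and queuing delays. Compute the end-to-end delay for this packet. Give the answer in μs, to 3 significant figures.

L = 100 × 8 = 800 bits.
Transmission delay = L/R = 800 / 270000000 = 2.96296 μs.
Propagation delay = d/s = 250 m / 200000000 m/s = 1.25 μs.
Total = 4.21 μs.

4.21 μs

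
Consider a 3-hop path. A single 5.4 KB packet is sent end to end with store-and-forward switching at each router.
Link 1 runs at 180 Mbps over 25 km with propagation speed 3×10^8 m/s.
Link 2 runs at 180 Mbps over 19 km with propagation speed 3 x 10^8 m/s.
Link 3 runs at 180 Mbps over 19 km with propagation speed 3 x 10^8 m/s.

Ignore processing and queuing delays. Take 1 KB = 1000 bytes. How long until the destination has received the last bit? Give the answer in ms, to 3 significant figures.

L = 43200 bits.
Transmission delay per hop = L/R = 43200/180000000 = 0.24 ms; 3 hops → 0.72 ms.
Propagation delays (d/s per hop): 0.0833333, 0.0633333, 0.0633333 ms; sum = 0.21 ms.
End-to-end = 0.930 ms.

0.930 ms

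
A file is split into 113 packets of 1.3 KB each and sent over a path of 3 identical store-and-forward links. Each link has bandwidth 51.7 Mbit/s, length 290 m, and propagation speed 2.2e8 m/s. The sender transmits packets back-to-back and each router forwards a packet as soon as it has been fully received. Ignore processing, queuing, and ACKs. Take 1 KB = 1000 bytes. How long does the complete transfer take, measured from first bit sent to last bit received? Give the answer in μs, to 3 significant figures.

23100 μs

Per-hop transmission t_tx = L/R = 10400/51700000 = 201.161 μs.
Per-hop propagation t_prop = 290/2.2e+08 = 1.31818 μs.
Pipeline fill: first packet needs 3·t_tx to clear all hops; remaining 112 packets each add one t_tx.
Total = (3+113-1)·t_tx + 3·t_prop = 115·201.161 + 3·1.31818 = 23100 μs.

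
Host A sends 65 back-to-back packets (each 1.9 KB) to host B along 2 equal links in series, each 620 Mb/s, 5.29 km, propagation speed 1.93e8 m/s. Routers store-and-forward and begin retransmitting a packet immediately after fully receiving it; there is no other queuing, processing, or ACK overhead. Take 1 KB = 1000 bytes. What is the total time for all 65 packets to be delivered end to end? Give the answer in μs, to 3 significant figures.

1670 μs

Per-hop transmission t_tx = L/R = 15200/620000000 = 24.5161 μs.
Per-hop propagation t_prop = 5290/193000000 = 27.4093 μs.
Pipeline fill: first packet needs 2·t_tx to clear all hops; remaining 64 packets each add one t_tx.
Total = (2+65-1)·t_tx + 2·t_prop = 66·24.5161 + 2·27.4093 = 1670 μs.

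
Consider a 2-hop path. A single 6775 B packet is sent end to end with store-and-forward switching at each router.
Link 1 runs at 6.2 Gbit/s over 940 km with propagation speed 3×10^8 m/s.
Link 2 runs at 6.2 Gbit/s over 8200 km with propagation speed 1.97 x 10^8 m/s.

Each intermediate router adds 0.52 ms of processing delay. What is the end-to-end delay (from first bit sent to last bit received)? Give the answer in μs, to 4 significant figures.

L = 6775 × 8 = 54200 bits.
Transmission delay per hop = L/R = 54200/6200000000 = 8.74194 μs; 2 hops → 17.4839 μs.
Propagation delays (d/s per hop): 3133.33, 41624.4 μs; sum = 44757.7 μs.
Processing at 1 router(s): 1 × 0.52 ms = 520 μs.
End-to-end = 45300 μs.

45300 μs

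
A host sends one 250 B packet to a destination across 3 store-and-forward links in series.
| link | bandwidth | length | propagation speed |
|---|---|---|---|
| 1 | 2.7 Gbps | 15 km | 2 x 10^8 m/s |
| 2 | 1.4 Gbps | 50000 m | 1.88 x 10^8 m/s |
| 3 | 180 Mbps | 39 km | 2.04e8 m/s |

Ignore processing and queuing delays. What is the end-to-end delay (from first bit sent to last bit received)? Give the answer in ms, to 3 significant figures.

0.545 ms

L = 250 × 8 = 2000 bits.
Transmission delays (L/R per hop): 0.000740741, 0.00142857, 0.0111111 ms; sum = 0.0132804 ms.
Propagation delays (d/s per hop): 0.075, 0.265957, 0.191176 ms; sum = 0.532134 ms.
End-to-end = 0.545 ms.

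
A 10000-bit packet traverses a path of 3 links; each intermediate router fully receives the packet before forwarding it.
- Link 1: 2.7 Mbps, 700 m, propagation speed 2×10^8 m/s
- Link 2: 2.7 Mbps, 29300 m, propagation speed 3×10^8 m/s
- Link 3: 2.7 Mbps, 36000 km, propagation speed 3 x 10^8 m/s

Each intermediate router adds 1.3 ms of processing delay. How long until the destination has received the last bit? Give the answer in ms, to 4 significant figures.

Transmission delay per hop = L/R = 10000/2700000 = 3.7037 ms; 3 hops → 11.1111 ms.
Propagation delays (d/s per hop): 0.0035, 0.0976667, 120 ms; sum = 120.101 ms.
Processing at 2 router(s): 2 × 1.3 ms = 2.6 ms.
End-to-end = 133.8 ms.

133.8 ms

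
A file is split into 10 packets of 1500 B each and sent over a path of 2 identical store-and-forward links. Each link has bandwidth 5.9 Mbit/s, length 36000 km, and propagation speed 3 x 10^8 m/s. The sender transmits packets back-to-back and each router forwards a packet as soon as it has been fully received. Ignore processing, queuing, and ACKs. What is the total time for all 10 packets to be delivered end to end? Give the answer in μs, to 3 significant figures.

262000 μs

Per-hop transmission t_tx = L/R = 12000/5900000 = 2033.9 μs.
Per-hop propagation t_prop = 36000000/300000000 = 120000 μs.
Pipeline fill: first packet needs 2·t_tx to clear all hops; remaining 9 packets each add one t_tx.
Total = (2+10-1)·t_tx + 2·t_prop = 11·2033.9 + 2·120000 = 262000 μs.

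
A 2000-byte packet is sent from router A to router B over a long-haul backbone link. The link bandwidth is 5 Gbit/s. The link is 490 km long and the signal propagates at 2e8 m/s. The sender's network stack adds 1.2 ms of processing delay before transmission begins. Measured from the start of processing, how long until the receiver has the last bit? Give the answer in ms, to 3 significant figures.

L = 2000 × 8 = 16000 bits.
Transmission delay = L/R = 16000 / 5000000000 = 0.0032 ms.
Propagation delay = d/s = 490000 m / 200000000 m/s = 2.45 ms.
Plus processing delay 1.2 ms = 1.2 ms.
Total = 3.65 ms.

3.65 ms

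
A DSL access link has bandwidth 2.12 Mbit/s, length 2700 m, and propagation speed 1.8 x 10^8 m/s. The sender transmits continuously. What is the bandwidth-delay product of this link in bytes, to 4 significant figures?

3.975 bytes

Propagation delay = 2700 / 180000000 = 1.5e-05 s.
BDP = R × t_prop = 2120000 × 1.5e-05 = 31.8 bits.
In bytes: 31.8/8 = 3.975 bytes.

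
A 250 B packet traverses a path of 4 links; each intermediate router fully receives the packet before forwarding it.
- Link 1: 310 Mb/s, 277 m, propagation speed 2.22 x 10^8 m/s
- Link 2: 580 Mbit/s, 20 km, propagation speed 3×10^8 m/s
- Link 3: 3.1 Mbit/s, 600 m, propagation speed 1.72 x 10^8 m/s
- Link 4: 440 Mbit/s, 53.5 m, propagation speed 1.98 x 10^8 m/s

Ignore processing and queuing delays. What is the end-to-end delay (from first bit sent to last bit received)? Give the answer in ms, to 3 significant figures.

0.731 ms

L = 250 × 8 = 2000 bits.
Transmission delays (L/R per hop): 0.00645161, 0.00344828, 0.645161, 0.00454545 ms; sum = 0.659607 ms.
Propagation delays (d/s per hop): 0.00124775, 0.0666667, 0.00348837, 0.000270202 ms; sum = 0.071673 ms.
End-to-end = 0.731 ms.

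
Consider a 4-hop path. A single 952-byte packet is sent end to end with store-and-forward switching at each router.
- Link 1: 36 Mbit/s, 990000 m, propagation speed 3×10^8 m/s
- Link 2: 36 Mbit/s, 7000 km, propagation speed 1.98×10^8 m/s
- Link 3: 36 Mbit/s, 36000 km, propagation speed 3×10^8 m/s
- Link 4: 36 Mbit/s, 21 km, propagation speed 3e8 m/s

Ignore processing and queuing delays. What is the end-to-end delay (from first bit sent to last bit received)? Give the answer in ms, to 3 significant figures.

L = 952 × 8 = 7616 bits.
Transmission delay per hop = L/R = 7616/36000000 = 0.211556 ms; 4 hops → 0.846222 ms.
Propagation delays (d/s per hop): 3.3, 35.3535, 120, 0.07 ms; sum = 158.724 ms.
End-to-end = 160 ms.

160 ms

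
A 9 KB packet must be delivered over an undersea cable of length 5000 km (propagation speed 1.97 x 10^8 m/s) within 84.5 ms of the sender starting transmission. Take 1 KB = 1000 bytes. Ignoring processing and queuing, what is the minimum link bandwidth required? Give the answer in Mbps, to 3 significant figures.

L = 72000 bits.
Propagation delay = 5000000 / 197000000 = 25.3807 ms.
Transmission budget = 84.5 − 25.3807 = 59.1193 ms.
R ≥ L / t_tx = 72000 bits / 0.0591193 s = 1.22 Mbps.

1.22 Mbps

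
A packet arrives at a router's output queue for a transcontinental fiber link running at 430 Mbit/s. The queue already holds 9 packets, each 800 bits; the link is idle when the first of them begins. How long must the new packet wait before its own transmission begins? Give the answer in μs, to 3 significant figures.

16.7 μs

Each queued packet: L/R = 800/430000000 = 1.86047 μs.
9 queued → 16.7442 μs.
Queuing delay = 16.7 μs.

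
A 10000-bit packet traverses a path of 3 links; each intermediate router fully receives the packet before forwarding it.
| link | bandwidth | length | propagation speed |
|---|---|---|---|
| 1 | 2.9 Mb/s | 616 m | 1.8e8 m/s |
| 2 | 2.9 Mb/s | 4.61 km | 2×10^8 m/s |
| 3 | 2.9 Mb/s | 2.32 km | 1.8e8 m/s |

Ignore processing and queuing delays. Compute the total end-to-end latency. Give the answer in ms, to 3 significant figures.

Transmission delay per hop = L/R = 10000/2900000 = 3.44828 ms; 3 hops → 10.3448 ms.
Propagation delays (d/s per hop): 0.00342222, 0.02305, 0.0128889 ms; sum = 0.0393611 ms.
End-to-end = 10.4 ms.

10.4 ms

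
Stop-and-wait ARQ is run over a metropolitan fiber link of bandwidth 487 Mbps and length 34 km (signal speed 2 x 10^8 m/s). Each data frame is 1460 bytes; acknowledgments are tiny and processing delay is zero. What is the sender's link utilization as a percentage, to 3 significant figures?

t_tx = L/R = 11680/487000000 = 2.39836e-05 s.
t_prop = 34000/200000000 = 0.00017 s; RTT = 0.00034 s.
Cycle = t_tx + RTT = 0.000363984 s.
Utilization = t_tx / cycle = 2.39836e-05/0.000363984 = 6.59 %.

6.59 %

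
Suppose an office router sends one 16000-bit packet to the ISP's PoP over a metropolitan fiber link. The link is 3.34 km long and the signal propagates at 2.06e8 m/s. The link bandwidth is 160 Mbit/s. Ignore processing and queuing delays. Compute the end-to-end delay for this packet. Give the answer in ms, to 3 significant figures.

0.116 ms

Transmission delay = L/R = 16000 / 160000000 = 0.1 ms.
Propagation delay = d/s = 3340 m / 206000000 m/s = 0.0162136 ms.
Total = 0.116 ms.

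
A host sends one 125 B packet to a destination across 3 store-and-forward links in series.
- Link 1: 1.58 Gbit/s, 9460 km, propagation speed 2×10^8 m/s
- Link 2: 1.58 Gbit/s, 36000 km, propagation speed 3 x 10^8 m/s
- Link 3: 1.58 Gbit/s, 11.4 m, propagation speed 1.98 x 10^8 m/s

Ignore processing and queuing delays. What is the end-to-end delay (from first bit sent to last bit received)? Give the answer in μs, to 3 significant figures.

167000 μs

L = 125 × 8 = 1000 bits.
Transmission delay per hop = L/R = 1000/1580000000 = 0.632911 μs; 3 hops → 1.89873 μs.
Propagation delays (d/s per hop): 47300, 120000, 0.0575758 μs; sum = 167300 μs.
End-to-end = 167000 μs.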